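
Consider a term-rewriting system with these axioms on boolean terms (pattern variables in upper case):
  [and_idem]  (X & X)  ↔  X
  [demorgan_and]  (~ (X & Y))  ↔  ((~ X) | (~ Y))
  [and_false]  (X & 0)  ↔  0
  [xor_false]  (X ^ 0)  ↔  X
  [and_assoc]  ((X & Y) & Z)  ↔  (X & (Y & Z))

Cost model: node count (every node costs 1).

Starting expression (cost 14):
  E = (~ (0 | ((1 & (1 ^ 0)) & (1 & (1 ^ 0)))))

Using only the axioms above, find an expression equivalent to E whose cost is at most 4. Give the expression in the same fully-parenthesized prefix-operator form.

(~ (0 | 1))   [cost 4]

1. [and_idem →] ((1 & (1 ^ 0)) & (1 & (1 ^ 0)))  →  (1 & (1 ^ 0));  E = (~ (0 | (1 & (1 ^ 0))))
2. [xor_false →] (1 ^ 0)  →  1;  E = (~ (0 | (1 & 1)))
3. [and_idem →] (1 & 1)  →  1;  cost 4 ≤ 4, done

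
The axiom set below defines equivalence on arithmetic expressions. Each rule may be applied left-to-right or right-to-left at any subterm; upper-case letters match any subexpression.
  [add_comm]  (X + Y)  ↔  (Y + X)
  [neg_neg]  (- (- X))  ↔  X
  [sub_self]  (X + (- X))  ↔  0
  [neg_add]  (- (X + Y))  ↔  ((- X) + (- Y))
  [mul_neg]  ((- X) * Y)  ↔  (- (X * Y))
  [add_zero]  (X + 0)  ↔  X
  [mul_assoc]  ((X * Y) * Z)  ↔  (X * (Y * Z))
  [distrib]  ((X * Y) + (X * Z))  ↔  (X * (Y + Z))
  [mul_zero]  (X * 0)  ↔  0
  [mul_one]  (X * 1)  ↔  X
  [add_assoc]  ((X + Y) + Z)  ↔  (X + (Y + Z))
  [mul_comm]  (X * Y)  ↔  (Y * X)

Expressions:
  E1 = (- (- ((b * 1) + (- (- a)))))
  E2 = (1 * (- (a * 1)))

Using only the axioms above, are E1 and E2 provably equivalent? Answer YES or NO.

NO

All listed rules preserve value, hence provable equivalence implies equal values everywhere; look for a separating assignment.
a=0, b=1 gives E1 ↦ 1, E2 ↦ 0; values differ ⇒ not provably equivalent.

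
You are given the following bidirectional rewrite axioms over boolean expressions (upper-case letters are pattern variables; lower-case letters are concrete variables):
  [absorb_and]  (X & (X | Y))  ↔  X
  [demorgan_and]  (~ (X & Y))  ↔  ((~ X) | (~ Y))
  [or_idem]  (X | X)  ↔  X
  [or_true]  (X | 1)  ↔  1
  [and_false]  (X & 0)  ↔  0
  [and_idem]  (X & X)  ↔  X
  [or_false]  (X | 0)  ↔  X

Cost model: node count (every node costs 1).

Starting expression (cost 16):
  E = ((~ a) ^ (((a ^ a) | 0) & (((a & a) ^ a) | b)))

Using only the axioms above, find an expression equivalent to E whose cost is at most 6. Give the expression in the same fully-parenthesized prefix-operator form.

(1) ((a ^ a) | 0)  =[or_false →]=  (a ^ a)    ⊢ ((~ a) ^ ((a ^ a) & (((a & a) ^ a) | b)))
(2) (a & a)  =[and_idem →]=  a    ⊢ ((~ a) ^ ((a ^ a) & ((a ^ a) | b)))
(3) ((a ^ a) & ((a ^ a) | b))  =[absorb_and →]=  (a ^ a)    ⊢ cost 6, within 6

((~ a) ^ (a ^ a))   [cost 6]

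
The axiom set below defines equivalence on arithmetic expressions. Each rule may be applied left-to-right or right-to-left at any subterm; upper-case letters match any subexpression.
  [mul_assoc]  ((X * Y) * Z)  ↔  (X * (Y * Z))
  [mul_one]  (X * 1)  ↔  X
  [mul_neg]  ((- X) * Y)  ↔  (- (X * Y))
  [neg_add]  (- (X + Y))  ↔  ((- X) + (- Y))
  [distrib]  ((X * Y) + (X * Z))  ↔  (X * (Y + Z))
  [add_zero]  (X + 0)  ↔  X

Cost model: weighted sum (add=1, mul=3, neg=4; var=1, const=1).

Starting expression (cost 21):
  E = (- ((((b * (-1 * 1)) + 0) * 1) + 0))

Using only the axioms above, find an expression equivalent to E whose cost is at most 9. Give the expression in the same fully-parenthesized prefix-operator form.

(- (b * -1))   [cost 9]

(1) (-1 * 1)  =[mul_one →]=  -1    ⊢ (- ((((b * -1) + 0) * 1) + 0))
(2) (((b * -1) + 0) * 1)  =[mul_one →]=  ((b * -1) + 0)    ⊢ (- (((b * -1) + 0) + 0))
(3) (((b * -1) + 0) + 0)  =[add_zero →]=  ((b * -1) + 0)    ⊢ (- ((b * -1) + 0))
(4) ((b * -1) + 0)  =[add_zero →]=  (b * -1)    ⊢ cost 9, within 9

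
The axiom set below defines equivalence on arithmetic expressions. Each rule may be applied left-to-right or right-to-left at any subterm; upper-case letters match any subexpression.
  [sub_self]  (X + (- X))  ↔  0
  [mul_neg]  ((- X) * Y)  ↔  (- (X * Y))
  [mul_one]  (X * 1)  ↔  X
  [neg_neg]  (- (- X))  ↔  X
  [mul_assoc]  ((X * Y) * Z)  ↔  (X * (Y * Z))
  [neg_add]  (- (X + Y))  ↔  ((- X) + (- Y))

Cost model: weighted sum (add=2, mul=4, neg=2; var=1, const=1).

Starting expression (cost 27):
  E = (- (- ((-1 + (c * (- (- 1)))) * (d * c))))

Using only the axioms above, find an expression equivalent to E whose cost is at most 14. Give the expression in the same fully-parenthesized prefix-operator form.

1. [neg_neg →] (- (- 1))  →  1;  E = (- (- ((-1 + (c * 1)) * (d * c))))
2. [mul_one →] (c * 1)  →  c;  E = (- (- ((-1 + c) * (d * c))))
3. [neg_neg →] (- (- ((-1 + c) * (d * c))))  →  ((-1 + c) * (d * c));  cost 14 ≤ 14, done

((-1 + c) * (d * c))   [cost 14]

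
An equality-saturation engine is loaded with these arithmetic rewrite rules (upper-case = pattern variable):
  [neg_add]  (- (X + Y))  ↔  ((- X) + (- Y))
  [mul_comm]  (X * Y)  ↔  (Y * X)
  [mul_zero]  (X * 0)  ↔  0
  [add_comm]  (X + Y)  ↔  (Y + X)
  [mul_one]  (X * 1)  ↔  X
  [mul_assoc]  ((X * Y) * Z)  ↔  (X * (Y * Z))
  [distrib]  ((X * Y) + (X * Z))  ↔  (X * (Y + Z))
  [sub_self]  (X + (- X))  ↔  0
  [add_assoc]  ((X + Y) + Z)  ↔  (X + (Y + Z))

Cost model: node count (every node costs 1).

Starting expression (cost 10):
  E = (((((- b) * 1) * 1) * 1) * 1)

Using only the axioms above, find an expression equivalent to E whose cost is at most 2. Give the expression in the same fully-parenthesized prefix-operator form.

(- b)   [cost 2]

step 1: mul_assoc (→) rewrites ((((- b) * 1) * 1) * 1) into (((- b) * 1) * (1 * 1)), now ((((- b) * 1) * (1 * 1)) * 1)
step 2: mul_one (→) rewrites (1 * 1) into 1, now ((((- b) * 1) * 1) * 1)
step 3: mul_assoc (→) rewrites ((((- b) * 1) * 1) * 1) into (((- b) * 1) * (1 * 1))
step 4: mul_one (→) rewrites (1 * 1) into 1, now (((- b) * 1) * 1)
step 5: mul_one (→) rewrites ((- b) * 1) into (- b), now ((- b) * 1)
step 6: mul_one (→) rewrites ((- b) * 1) into (- b), reaching cost 2 (bound 2)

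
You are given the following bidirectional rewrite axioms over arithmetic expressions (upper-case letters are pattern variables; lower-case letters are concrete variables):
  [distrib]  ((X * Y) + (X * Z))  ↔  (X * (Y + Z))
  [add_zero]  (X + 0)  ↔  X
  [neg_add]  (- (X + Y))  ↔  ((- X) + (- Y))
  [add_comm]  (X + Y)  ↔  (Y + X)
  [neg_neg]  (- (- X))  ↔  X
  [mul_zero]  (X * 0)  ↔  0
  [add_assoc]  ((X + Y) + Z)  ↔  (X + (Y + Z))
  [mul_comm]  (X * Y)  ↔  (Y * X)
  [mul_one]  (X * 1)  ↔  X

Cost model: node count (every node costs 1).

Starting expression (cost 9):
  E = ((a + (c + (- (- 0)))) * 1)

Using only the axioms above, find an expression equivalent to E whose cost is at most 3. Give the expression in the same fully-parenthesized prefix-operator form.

(1) ((a + (c + (- (- 0)))) * 1)  =[mul_one →]=  (a + (c + (- (- 0))))
(2) (- (- 0))  =[neg_neg →]=  0    ⊢ (a + (c + 0))
(3) (c + 0)  =[add_zero →]=  c    ⊢ cost 3, within 3

(a + c)   [cost 3]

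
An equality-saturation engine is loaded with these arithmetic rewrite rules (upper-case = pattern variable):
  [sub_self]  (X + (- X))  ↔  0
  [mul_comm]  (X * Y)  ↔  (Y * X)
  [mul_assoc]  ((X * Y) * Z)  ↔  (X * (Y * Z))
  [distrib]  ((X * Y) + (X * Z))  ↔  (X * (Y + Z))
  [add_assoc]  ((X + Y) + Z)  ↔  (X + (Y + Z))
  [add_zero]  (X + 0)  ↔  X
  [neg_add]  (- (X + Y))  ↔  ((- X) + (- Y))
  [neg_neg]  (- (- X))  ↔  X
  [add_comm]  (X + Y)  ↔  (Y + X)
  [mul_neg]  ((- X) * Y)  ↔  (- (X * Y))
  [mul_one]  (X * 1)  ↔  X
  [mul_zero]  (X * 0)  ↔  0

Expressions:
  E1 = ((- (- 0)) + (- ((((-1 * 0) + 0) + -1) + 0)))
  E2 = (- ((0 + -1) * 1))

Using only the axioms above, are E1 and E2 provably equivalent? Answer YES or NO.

step 1: mul_zero (→) rewrites (-1 * 0) into 0, now ((- (- 0)) + (- (((0 + 0) + -1) + 0)))
step 2: add_assoc (→) rewrites (((0 + 0) + -1) + 0) into ((0 + 0) + (-1 + 0)), now ((- (- 0)) + (- ((0 + 0) + (-1 + 0))))
step 3: neg_neg (→) rewrites (- (- 0)) into 0, now (0 + (- ((0 + 0) + (-1 + 0))))
step 4: add_comm (→) rewrites ((0 + 0) + (-1 + 0)) into ((-1 + 0) + (0 + 0)), now (0 + (- ((-1 + 0) + (0 + 0))))
step 5: add_zero (→) rewrites (0 + 0) into 0, now (0 + (- ((-1 + 0) + 0)))
step 6: add_comm (→) rewrites (0 + (- ((-1 + 0) + 0))) into ((- ((-1 + 0) + 0)) + 0)
step 7: add_zero (→) rewrites ((-1 + 0) + 0) into (-1 + 0), now ((- (-1 + 0)) + 0)
step 8: add_zero (→) rewrites (-1 + 0) into -1, now ((- -1) + 0)
step 9: add_zero (→) rewrites ((- -1) + 0) into (- -1)
step 10: add_zero (←) rewrites -1 into (-1 + 0), now (- (-1 + 0))
step 11: mul_one (←) rewrites (-1 + 0) into ((-1 + 0) * 1), now (- ((-1 + 0) * 1))
step 12: add_comm (→) rewrites (-1 + 0) into (0 + -1), which is E2

YES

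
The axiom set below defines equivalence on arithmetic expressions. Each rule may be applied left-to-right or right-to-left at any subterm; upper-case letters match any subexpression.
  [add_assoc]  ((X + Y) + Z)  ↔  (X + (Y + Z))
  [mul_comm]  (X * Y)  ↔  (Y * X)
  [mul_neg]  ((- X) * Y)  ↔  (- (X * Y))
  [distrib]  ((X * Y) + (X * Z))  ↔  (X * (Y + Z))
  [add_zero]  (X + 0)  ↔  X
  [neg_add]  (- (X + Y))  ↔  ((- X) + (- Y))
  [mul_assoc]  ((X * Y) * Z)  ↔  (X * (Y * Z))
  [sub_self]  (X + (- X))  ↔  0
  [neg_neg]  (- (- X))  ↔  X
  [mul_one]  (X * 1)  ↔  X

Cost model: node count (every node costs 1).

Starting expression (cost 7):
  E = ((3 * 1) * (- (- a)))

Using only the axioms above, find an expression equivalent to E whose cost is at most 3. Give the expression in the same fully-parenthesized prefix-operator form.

(1) (- (- a))  =[neg_neg →]=  a    ⊢ ((3 * 1) * a)
(2) ((3 * 1) * a)  =[mul_comm →]=  (a * (3 * 1))
(3) (3 * 1)  =[mul_one →]=  3    ⊢ cost 3, within 3

(a * 3)   [cost 3]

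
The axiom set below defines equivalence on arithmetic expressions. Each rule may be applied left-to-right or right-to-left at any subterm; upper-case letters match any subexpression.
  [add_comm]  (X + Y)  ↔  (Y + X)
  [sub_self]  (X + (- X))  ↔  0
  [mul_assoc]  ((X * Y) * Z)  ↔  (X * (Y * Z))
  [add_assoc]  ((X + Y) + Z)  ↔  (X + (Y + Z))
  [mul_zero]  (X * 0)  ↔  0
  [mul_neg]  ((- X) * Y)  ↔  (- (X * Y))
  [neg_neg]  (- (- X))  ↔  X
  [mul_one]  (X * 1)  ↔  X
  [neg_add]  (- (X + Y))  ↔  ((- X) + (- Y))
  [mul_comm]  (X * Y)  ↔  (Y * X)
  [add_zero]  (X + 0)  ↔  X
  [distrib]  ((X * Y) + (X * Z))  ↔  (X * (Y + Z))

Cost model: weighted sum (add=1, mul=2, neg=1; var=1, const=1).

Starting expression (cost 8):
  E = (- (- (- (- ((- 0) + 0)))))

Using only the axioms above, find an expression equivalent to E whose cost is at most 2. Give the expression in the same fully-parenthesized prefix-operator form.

(- 0)   [cost 2]

step 1: neg_neg (→) rewrites (- (- (- ((- 0) + 0)))) into (- ((- 0) + 0)), now (- (- ((- 0) + 0)))
step 2: add_zero (→) rewrites ((- 0) + 0) into (- 0), now (- (- (- 0)))
step 3: neg_neg (→) rewrites (- (- 0)) into 0, reaching cost 2 (bound 2)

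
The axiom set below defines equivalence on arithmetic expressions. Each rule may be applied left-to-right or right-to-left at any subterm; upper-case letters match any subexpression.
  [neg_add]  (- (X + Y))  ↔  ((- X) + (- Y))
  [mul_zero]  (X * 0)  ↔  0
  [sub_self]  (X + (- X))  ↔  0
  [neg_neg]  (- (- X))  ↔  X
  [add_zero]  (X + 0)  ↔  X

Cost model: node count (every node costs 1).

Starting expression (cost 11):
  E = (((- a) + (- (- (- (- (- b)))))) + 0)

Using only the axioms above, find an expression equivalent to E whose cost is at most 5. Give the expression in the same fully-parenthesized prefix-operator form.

1. [neg_neg →] (- (- (- (- b))))  →  (- (- b));  E = (((- a) + (- (- (- b)))) + 0)
2. [add_zero →] (((- a) + (- (- (- b)))) + 0)  →  ((- a) + (- (- (- b))))
3. [neg_neg →] (- (- b))  →  b;  cost 5 ≤ 5, done

((- a) + (- b))   [cost 5]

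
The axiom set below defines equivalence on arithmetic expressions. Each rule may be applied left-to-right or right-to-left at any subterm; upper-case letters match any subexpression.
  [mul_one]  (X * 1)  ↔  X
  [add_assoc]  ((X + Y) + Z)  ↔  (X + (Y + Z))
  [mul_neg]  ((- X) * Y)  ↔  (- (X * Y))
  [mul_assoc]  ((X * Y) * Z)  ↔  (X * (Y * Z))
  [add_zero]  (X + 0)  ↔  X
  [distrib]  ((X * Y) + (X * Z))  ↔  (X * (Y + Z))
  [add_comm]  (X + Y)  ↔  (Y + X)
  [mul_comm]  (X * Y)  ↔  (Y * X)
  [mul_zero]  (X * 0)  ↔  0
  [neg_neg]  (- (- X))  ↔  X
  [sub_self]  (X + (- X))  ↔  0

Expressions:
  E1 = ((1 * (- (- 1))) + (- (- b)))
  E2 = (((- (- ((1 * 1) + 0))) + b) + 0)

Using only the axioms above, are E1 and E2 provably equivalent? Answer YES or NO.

YES

1. [neg_neg →] (- (- b))  →  b;  E1 = ((1 * (- (- 1))) + b)
2. [neg_neg →] (- (- 1))  →  1;  E1 = ((1 * 1) + b)
3. [add_zero ←] (1 * 1)  →  ((1 * 1) + 0);  E1 = (((1 * 1) + 0) + b)
4. [neg_neg ←] ((1 * 1) + 0)  →  (- (- ((1 * 1) + 0)));  E1 = ((- (- ((1 * 1) + 0))) + b)
5. [add_zero ←] ((- (- ((1 * 1) + 0))) + b)  →  (((- (- ((1 * 1) + 0))) + b) + 0);  this is E2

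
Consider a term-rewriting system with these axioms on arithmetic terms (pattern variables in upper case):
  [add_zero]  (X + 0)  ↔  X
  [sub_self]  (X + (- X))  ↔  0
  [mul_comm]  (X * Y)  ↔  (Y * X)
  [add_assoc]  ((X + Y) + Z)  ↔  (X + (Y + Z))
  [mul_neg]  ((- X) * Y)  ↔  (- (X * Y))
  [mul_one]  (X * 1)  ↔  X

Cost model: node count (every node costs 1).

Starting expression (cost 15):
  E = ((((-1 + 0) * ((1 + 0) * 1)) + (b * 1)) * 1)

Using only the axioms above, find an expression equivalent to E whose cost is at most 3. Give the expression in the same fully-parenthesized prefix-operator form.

(-1 + b)   [cost 3]

step 1: add_zero (→) rewrites (1 + 0) into 1, now ((((-1 + 0) * (1 * 1)) + (b * 1)) * 1)
step 2: mul_one (→) rewrites ((((-1 + 0) * (1 * 1)) + (b * 1)) * 1) into (((-1 + 0) * (1 * 1)) + (b * 1))
step 3: mul_one (→) rewrites (1 * 1) into 1, now (((-1 + 0) * 1) + (b * 1))
step 4: mul_one (→) rewrites ((-1 + 0) * 1) into (-1 + 0), now ((-1 + 0) + (b * 1))
step 5: add_zero (→) rewrites (-1 + 0) into -1, now (-1 + (b * 1))
step 6: mul_one (→) rewrites (b * 1) into b, reaching cost 3 (bound 3)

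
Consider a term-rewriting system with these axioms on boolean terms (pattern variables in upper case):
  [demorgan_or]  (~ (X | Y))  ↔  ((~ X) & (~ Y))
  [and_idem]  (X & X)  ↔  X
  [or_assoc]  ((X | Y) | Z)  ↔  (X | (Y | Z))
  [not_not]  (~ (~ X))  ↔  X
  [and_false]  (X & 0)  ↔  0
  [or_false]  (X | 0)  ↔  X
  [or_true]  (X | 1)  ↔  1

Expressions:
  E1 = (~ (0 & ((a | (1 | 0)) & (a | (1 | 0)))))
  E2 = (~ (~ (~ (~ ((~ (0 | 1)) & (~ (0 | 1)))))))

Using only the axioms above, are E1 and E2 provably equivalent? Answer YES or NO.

The axioms are sound identities: if E1 ↔* E2 then E1 and E2 evaluate identically under any assignment.
Under a=0: E1 evaluates to 1, E2 to 0. Distinct ⇒ no rewrite sequence connects them.

NO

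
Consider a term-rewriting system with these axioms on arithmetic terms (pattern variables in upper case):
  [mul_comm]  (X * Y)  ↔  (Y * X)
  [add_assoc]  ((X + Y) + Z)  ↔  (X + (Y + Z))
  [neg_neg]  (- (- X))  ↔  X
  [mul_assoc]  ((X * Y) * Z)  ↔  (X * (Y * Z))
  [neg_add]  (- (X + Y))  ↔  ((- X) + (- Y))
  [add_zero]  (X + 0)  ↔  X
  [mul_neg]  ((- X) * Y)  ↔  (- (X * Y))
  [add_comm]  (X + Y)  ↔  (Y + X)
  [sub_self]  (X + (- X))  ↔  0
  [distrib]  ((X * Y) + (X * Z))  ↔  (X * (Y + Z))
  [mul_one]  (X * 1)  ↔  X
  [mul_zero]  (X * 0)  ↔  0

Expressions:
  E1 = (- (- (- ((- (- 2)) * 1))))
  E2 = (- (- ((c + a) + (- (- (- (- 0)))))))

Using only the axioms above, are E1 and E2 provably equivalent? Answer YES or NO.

The axioms are sound identities: if E1 ↔* E2 then E1 and E2 evaluate identically under any assignment.
Under a=0, c=0: E1 evaluates to -2, E2 to 0. Distinct ⇒ no rewrite sequence connects them.

NO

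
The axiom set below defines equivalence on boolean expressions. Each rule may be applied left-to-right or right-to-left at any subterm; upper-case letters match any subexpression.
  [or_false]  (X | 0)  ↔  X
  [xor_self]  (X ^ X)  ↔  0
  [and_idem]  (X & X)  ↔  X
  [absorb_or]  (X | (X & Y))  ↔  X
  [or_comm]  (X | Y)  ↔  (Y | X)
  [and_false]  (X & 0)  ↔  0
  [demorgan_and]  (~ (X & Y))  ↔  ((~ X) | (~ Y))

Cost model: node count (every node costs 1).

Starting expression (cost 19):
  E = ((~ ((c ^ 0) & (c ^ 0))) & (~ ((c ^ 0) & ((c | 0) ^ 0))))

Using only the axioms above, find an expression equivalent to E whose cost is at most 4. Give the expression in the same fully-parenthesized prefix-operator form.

step 1: or_false (→) rewrites (c | 0) into c, now ((~ ((c ^ 0) & (c ^ 0))) & (~ ((c ^ 0) & (c ^ 0))))
step 2: and_idem (→) rewrites ((~ ((c ^ 0) & (c ^ 0))) & (~ ((c ^ 0) & (c ^ 0)))) into (~ ((c ^ 0) & (c ^ 0)))
step 3: and_idem (→) rewrites ((c ^ 0) & (c ^ 0)) into (c ^ 0), reaching cost 4 (bound 4)

(~ (c ^ 0))   [cost 4]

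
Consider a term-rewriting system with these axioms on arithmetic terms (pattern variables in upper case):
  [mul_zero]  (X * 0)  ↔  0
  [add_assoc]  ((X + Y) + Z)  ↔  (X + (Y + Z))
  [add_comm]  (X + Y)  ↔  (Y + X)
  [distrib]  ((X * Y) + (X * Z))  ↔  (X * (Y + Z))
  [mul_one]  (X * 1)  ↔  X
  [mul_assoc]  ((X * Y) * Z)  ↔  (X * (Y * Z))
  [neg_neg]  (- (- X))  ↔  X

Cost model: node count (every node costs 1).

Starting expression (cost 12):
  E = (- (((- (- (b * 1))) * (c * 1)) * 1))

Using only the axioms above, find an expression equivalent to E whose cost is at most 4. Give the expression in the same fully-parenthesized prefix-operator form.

(- (b * c))   [cost 4]

step 1: neg_neg (→) rewrites (- (- (b * 1))) into (b * 1), now (- (((b * 1) * (c * 1)) * 1))
step 2: mul_one (→) rewrites (b * 1) into b, now (- ((b * (c * 1)) * 1))
step 3: mul_one (→) rewrites (c * 1) into c, now (- ((b * c) * 1))
step 4: mul_one (→) rewrites ((b * c) * 1) into (b * c), reaching cost 4 (bound 4)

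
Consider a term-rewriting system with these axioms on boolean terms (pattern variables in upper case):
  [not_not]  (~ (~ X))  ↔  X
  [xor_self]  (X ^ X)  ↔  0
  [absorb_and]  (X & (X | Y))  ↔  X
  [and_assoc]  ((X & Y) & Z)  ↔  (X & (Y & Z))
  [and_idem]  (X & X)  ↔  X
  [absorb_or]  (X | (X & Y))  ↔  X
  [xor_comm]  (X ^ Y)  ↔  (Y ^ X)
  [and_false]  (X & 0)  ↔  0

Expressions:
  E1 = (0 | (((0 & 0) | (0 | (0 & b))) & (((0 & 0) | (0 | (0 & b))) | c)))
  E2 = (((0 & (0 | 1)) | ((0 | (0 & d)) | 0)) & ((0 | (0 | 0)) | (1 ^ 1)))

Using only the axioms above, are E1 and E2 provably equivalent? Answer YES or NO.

YES

1. [absorb_and →] (((0 & 0) | (0 | (0 & b))) & (((0 & 0) | (0 | (0 & b))) | c))  →  ((0 & 0) | (0 | (0 & b)));  E1 = (0 | ((0 & 0) | (0 | (0 & b))))
2. [absorb_or →] (0 | (0 & b))  →  0;  E1 = (0 | ((0 & 0) | 0))
3. [and_idem →] (0 & 0)  →  0;  E1 = (0 | (0 | 0))
4. [absorb_and ←] (0 | (0 | 0))  →  ((0 | (0 | 0)) & ((0 | (0 | 0)) | 0))
5. [absorb_and ←] 0  →  (0 & (0 | 1));  E1 = (((0 & (0 | 1)) | (0 | 0)) & ((0 | (0 | 0)) | 0))
6. [xor_self ←] 0  →  (1 ^ 1);  E1 = (((0 & (0 | 1)) | (0 | 0)) & ((0 | (0 | 0)) | (1 ^ 1)))
7. [absorb_or ←] 0  →  (0 | (0 & d));  this is E2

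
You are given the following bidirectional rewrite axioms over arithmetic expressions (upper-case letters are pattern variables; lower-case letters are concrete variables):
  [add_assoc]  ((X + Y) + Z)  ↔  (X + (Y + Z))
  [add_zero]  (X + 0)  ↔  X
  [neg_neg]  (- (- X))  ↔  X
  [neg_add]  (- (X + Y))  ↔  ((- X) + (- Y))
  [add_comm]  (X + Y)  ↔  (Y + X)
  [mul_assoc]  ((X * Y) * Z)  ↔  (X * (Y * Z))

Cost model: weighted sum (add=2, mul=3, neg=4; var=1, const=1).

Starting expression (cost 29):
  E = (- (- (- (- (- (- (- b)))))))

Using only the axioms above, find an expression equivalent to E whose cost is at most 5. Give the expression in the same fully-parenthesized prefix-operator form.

(1) (- (- (- b)))  =[neg_neg →]=  (- b)    ⊢ (- (- (- (- (- b)))))
(2) (- (- (- b)))  =[neg_neg →]=  (- b)    ⊢ (- (- (- b)))
(3) (- (- b))  =[neg_neg →]=  b    ⊢ cost 5, within 5

(- b)   [cost 5]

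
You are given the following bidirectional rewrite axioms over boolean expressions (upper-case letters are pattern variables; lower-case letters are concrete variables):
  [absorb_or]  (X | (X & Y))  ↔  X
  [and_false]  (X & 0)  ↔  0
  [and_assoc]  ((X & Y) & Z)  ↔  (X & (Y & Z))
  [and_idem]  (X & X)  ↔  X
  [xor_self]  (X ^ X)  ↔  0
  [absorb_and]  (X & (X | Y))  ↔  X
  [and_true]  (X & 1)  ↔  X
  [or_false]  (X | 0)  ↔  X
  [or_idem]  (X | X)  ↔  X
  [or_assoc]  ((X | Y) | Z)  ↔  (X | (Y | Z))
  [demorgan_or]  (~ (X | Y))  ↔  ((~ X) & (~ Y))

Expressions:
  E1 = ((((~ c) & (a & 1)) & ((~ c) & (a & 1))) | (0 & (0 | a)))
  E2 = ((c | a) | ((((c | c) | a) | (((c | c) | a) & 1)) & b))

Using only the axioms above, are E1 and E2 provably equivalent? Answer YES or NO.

NO

All listed rules preserve value, hence provable equivalence implies equal values everywhere; look for a separating assignment.
a=0, b=0, c=1 gives E1 ↦ 0, E2 ↦ 1; values differ ⇒ not provably equivalent.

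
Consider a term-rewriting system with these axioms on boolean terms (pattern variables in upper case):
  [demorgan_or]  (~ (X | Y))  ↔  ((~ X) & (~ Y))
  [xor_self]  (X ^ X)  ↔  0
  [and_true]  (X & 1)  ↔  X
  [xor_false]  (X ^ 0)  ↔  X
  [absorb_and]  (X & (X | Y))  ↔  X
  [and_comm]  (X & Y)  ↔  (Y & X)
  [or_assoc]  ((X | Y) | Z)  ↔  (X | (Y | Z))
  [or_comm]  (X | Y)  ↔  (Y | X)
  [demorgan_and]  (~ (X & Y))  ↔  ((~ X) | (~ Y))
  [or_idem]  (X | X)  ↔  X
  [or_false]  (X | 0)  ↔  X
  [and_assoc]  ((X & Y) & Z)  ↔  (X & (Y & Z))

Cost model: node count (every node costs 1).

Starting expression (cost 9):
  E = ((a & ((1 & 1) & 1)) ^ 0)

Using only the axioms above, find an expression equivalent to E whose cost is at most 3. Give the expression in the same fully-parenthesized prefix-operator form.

1. [and_true →] (1 & 1)  →  1;  E = ((a & (1 & 1)) ^ 0)
2. [xor_false →] ((a & (1 & 1)) ^ 0)  →  (a & (1 & 1))
3. [and_true →] (1 & 1)  →  1;  cost 3 ≤ 3, done

(a & 1)   [cost 3]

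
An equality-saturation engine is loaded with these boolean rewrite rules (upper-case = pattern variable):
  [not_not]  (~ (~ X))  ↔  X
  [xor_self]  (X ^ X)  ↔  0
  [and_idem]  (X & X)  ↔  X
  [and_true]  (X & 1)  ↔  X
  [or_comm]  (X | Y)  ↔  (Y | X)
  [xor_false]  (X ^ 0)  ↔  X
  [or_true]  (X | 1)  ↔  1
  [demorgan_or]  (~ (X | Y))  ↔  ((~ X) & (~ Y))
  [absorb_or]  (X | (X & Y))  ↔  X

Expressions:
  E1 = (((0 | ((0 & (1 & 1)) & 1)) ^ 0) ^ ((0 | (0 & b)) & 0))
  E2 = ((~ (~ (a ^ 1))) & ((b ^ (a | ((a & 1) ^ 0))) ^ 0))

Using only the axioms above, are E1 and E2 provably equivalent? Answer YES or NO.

Every axiom is a valid identity, so a rewrite proof would force E1 and E2 to agree under every assignment.
At a=0, b=1: E1 = 0 but E2 = 1; they differ, so no derivation exists.

NO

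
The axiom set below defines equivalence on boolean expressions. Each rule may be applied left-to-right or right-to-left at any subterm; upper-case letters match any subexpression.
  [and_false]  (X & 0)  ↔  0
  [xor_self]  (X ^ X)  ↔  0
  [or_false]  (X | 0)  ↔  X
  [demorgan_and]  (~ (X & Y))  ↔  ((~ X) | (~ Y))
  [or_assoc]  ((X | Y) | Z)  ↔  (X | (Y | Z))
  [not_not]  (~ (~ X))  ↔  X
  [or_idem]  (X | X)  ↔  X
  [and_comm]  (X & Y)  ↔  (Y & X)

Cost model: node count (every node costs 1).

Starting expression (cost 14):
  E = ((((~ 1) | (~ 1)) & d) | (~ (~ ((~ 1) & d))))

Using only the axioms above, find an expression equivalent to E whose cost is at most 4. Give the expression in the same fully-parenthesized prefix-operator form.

((~ 1) & d)   [cost 4]

(1) ((~ 1) | (~ 1))  =[or_idem →]=  (~ 1)    ⊢ (((~ 1) & d) | (~ (~ ((~ 1) & d))))
(2) (~ (~ ((~ 1) & d)))  =[not_not →]=  ((~ 1) & d)    ⊢ (((~ 1) & d) | ((~ 1) & d))
(3) (((~ 1) & d) | ((~ 1) & d))  =[or_idem →]=  ((~ 1) & d)    ⊢ cost 4, within 4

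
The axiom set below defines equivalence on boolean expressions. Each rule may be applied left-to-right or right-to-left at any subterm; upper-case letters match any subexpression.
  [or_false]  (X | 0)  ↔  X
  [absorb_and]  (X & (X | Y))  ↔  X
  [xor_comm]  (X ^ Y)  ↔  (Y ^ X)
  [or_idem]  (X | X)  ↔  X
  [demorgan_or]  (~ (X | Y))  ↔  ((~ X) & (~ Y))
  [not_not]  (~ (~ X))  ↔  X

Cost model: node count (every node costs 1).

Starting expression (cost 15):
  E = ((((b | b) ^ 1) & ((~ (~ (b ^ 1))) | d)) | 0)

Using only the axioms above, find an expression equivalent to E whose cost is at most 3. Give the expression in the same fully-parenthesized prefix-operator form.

(b ^ 1)   [cost 3]

step 1: or_false (→) rewrites ((((b | b) ^ 1) & ((~ (~ (b ^ 1))) | d)) | 0) into (((b | b) ^ 1) & ((~ (~ (b ^ 1))) | d))
step 2: or_idem (→) rewrites (b | b) into b, now ((b ^ 1) & ((~ (~ (b ^ 1))) | d))
step 3: not_not (→) rewrites (~ (~ (b ^ 1))) into (b ^ 1), now ((b ^ 1) & ((b ^ 1) | d))
step 4: absorb_and (→) rewrites ((b ^ 1) & ((b ^ 1) | d)) into (b ^ 1), reaching cost 3 (bound 3)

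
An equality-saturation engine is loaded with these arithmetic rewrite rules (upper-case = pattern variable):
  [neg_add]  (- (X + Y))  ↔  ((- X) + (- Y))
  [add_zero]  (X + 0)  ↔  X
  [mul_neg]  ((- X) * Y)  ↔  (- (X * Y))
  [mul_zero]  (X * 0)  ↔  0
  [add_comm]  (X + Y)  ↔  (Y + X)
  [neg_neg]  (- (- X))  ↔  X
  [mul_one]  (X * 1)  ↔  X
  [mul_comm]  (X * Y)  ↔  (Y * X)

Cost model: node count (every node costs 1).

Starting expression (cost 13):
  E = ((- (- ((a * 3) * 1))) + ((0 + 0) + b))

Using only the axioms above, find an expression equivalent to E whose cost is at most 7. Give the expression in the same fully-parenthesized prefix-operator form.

(1) (0 + 0)  =[add_zero →]=  0    ⊢ ((- (- ((a * 3) * 1))) + (0 + b))
(2) (- (- ((a * 3) * 1)))  =[neg_neg →]=  ((a * 3) * 1)    ⊢ (((a * 3) * 1) + (0 + b))
(3) ((a * 3) * 1)  =[mul_one →]=  (a * 3)    ⊢ cost 7, within 7

((a * 3) + (0 + b))   [cost 7]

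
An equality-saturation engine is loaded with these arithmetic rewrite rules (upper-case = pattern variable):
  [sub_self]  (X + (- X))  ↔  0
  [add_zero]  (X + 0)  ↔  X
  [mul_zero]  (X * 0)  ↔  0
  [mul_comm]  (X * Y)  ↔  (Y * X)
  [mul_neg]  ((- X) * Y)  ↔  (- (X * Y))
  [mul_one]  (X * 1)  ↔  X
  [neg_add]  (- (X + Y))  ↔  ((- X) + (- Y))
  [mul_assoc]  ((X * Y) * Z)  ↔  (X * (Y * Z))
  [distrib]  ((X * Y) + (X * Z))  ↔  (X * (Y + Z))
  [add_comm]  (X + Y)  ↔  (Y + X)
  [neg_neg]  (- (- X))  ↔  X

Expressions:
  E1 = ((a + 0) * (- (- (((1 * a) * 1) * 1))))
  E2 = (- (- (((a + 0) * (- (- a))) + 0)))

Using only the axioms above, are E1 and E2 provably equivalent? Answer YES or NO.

YES

1. [mul_one →] ((1 * a) * 1)  →  (1 * a);  E1 = ((a + 0) * (- (- ((1 * a) * 1))))
2. [neg_neg →] (- (- ((1 * a) * 1)))  →  ((1 * a) * 1);  E1 = ((a + 0) * ((1 * a) * 1))
3. [mul_comm →] (1 * a)  →  (a * 1);  E1 = ((a + 0) * ((a * 1) * 1))
4. [mul_one →] (a * 1)  →  a;  E1 = ((a + 0) * (a * 1))
5. [mul_one →] (a * 1)  →  a;  E1 = ((a + 0) * a)
6. [add_zero ←] ((a + 0) * a)  →  (((a + 0) * a) + 0)
7. [neg_neg ←] a  →  (- (- a));  E1 = (((a + 0) * (- (- a))) + 0)
8. [neg_neg ←] (((a + 0) * (- (- a))) + 0)  →  (- (- (((a + 0) * (- (- a))) + 0)));  this is E2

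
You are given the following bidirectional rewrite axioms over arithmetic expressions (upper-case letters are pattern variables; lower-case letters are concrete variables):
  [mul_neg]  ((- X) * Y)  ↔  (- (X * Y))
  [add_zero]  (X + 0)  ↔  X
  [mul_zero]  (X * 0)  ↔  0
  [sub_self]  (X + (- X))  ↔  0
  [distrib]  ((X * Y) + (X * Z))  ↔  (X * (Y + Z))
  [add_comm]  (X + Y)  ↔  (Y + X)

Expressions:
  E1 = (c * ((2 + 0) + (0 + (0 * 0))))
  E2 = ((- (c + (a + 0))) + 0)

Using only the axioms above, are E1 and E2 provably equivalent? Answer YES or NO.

NO

Every axiom is a valid identity, so a rewrite proof would force E1 and E2 to agree under every assignment.
At a=0, c=1: E1 = 2 but E2 = -1; they differ, so no derivation exists.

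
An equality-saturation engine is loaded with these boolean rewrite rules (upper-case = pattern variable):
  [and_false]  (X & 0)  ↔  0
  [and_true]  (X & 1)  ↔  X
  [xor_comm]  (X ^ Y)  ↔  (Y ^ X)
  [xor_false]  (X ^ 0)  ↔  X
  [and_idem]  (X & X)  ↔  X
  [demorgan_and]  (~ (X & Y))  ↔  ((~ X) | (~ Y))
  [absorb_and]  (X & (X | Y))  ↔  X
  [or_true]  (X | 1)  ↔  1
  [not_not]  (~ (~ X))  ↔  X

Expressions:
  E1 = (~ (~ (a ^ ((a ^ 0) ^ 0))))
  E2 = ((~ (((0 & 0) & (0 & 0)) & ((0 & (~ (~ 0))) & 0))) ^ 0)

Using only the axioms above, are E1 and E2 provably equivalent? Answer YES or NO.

NO

All listed rules preserve value, hence provable equivalence implies equal values everywhere; look for a separating assignment.
a=0 gives E1 ↦ 0, E2 ↦ 1; values differ ⇒ not provably equivalent.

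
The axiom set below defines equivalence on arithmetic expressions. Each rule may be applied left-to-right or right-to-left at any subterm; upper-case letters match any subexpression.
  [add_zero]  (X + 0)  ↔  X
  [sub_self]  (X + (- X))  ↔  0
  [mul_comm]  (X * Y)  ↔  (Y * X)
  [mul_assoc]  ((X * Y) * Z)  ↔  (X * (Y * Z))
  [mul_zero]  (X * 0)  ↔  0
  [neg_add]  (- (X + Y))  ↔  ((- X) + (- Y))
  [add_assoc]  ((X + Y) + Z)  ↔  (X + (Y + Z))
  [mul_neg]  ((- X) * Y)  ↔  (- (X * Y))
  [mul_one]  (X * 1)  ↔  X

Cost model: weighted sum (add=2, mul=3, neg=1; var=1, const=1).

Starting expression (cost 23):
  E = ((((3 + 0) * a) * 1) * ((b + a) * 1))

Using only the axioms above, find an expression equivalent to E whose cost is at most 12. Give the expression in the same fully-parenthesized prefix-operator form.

((3 * a) * (b + a))   [cost 12]

1. [mul_one →] ((b + a) * 1)  →  (b + a);  E = ((((3 + 0) * a) * 1) * (b + a))
2. [mul_one →] (((3 + 0) * a) * 1)  →  ((3 + 0) * a);  E = (((3 + 0) * a) * (b + a))
3. [add_zero →] (3 + 0)  →  3;  cost 12 ≤ 12, done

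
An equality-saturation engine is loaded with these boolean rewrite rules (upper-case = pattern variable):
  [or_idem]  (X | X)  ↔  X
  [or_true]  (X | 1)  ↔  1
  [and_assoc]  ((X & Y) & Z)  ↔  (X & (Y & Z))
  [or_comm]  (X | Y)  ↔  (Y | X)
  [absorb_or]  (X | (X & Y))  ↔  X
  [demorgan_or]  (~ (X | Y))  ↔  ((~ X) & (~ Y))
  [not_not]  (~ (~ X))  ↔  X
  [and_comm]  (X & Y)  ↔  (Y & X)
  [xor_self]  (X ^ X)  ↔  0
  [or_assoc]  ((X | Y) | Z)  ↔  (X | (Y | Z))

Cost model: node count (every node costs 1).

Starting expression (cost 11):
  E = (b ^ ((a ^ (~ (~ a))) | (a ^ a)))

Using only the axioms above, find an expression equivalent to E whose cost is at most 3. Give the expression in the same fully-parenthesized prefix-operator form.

(b ^ 0)   [cost 3]

step 1: not_not (→) rewrites (~ (~ a)) into a, now (b ^ ((a ^ a) | (a ^ a)))
step 2: or_idem (→) rewrites ((a ^ a) | (a ^ a)) into (a ^ a), now (b ^ (a ^ a))
step 3: xor_self (→) rewrites (a ^ a) into 0, reaching cost 3 (bound 3)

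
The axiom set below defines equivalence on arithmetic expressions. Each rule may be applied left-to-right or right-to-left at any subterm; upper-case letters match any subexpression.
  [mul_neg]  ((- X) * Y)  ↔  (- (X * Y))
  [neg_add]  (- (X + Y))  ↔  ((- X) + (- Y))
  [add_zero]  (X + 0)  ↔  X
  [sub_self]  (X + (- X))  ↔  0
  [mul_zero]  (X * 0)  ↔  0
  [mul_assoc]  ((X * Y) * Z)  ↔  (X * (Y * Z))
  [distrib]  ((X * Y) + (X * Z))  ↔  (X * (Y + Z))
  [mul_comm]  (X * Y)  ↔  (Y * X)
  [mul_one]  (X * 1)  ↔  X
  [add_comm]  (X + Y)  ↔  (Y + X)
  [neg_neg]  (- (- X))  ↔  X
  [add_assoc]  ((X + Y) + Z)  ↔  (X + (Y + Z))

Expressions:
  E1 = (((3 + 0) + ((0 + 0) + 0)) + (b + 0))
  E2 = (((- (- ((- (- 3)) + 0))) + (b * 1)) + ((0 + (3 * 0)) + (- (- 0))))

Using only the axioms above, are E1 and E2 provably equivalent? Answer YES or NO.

1. [add_zero →] (0 + 0)  →  0;  E1 = (((3 + 0) + (0 + 0)) + (b + 0))
2. [add_zero →] (3 + 0)  →  3;  E1 = ((3 + (0 + 0)) + (b + 0))
3. [add_zero →] (b + 0)  →  b;  E1 = ((3 + (0 + 0)) + b)
4. [add_zero →] (0 + 0)  →  0;  E1 = ((3 + 0) + b)
5. [add_zero →] (3 + 0)  →  3;  E1 = (3 + b)
6. [add_comm →] (3 + b)  →  (b + 3)
7. [add_zero ←] 3  →  (3 + 0);  E1 = (b + (3 + 0))
8. [add_zero ←] 0  →  (0 + 0);  E1 = (b + (3 + (0 + 0)))
9. [add_assoc ←] (b + (3 + (0 + 0)))  →  ((b + 3) + (0 + 0))
10. [add_zero ←] (0 + 0)  →  ((0 + 0) + 0);  E1 = ((b + 3) + ((0 + 0) + 0))
11. [mul_zero ←] 0  →  (3 * 0);  E1 = ((b + 3) + ((0 + (3 * 0)) + 0))
12. [neg_neg ←] 3  →  (- (- 3));  E1 = ((b + (- (- 3))) + ((0 + (3 * 0)) + 0))
13. [add_zero ←] 3  →  (3 + 0);  E1 = ((b + (- (- (3 + 0)))) + ((0 + (3 * 0)) + 0))
14. [neg_neg ←] 0  →  (- (- 0));  E1 = ((b + (- (- (3 + 0)))) + ((0 + (3 * 0)) + (- (- 0))))
15. [add_comm →] (b + (- (- (3 + 0))))  →  ((- (- (3 + 0))) + b);  E1 = (((- (- (3 + 0))) + b) + ((0 + (3 * 0)) + (- (- 0))))
16. [mul_one ←] b  →  (b * 1);  E1 = (((- (- (3 + 0))) + (b * 1)) + ((0 + (3 * 0)) + (- (- 0))))
17. [neg_neg ←] 3  →  (- (- 3));  this is E2

YES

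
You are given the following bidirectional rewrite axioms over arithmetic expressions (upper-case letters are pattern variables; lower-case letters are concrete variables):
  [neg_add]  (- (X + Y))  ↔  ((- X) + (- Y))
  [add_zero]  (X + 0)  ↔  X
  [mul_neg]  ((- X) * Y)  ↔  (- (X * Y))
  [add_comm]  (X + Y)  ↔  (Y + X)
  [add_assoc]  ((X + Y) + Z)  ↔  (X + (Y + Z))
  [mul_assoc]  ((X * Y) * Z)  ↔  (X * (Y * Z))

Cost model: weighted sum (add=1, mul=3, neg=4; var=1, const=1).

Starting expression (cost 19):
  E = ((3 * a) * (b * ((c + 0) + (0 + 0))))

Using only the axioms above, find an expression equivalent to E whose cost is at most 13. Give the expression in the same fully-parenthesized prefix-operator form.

((3 * a) * (b * c))   [cost 13]

(1) (c + 0)  =[add_zero →]=  c    ⊢ ((3 * a) * (b * (c + (0 + 0))))
(2) (0 + 0)  =[add_zero →]=  0    ⊢ ((3 * a) * (b * (c + 0)))
(3) (c + 0)  =[add_zero →]=  c    ⊢ cost 13, within 13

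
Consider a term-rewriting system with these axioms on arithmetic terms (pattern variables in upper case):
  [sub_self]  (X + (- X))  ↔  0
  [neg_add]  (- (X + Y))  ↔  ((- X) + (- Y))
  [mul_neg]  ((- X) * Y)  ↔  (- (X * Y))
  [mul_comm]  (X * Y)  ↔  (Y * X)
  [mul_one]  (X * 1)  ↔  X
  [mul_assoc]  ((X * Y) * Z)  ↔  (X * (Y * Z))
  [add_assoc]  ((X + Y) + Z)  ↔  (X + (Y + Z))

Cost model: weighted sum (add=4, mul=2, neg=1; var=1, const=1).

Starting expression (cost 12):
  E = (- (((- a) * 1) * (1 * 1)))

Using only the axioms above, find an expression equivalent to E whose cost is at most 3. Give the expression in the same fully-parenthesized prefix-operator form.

(- (- a))   [cost 3]

1. [mul_one →] (1 * 1)  →  1;  E = (- (((- a) * 1) * 1))
2. [mul_one →] (((- a) * 1) * 1)  →  ((- a) * 1);  E = (- ((- a) * 1))
3. [mul_one →] ((- a) * 1)  →  (- a);  cost 3 ≤ 3, done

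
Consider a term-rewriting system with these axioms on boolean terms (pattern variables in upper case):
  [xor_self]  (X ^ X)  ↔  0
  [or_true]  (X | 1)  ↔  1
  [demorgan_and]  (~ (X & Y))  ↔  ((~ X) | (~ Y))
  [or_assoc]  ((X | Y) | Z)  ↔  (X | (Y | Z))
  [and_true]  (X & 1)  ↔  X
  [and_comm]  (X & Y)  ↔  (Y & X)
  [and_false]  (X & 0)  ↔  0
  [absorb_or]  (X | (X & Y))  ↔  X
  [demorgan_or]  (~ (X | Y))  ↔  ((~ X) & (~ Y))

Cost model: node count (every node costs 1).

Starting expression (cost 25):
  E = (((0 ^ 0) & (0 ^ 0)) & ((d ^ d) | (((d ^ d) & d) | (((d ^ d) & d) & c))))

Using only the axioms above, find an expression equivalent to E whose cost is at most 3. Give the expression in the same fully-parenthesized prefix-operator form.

(0 & 0)   [cost 3]

1. [absorb_or →] (((d ^ d) & d) | (((d ^ d) & d) & c))  →  ((d ^ d) & d);  E = (((0 ^ 0) & (0 ^ 0)) & ((d ^ d) | ((d ^ d) & d)))
2. [xor_self →] (0 ^ 0)  →  0;  E = (((0 ^ 0) & 0) & ((d ^ d) | ((d ^ d) & d)))
3. [absorb_or →] ((d ^ d) | ((d ^ d) & d))  →  (d ^ d);  E = (((0 ^ 0) & 0) & (d ^ d))
4. [xor_self →] (0 ^ 0)  →  0;  E = ((0 & 0) & (d ^ d))
5. [and_false →] (0 & 0)  →  0;  E = (0 & (d ^ d))
6. [xor_self →] (d ^ d)  →  0;  cost 3 ≤ 3, done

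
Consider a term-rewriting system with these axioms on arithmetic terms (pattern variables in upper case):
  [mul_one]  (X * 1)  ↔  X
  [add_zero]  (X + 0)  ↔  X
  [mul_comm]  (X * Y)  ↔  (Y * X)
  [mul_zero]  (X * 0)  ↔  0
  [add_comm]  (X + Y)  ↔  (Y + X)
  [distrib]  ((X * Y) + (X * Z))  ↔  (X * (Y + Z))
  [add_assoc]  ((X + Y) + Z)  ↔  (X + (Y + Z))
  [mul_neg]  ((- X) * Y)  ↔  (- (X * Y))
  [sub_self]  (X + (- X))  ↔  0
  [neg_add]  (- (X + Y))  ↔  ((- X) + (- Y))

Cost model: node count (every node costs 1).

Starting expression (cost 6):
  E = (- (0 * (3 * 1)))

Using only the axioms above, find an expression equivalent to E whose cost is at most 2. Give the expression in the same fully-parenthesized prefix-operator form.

step 1: mul_one (→) rewrites (3 * 1) into 3, now (- (0 * 3))
step 2: mul_comm (→) rewrites (0 * 3) into (3 * 0), now (- (3 * 0))
step 3: mul_zero (→) rewrites (3 * 0) into 0, reaching cost 2 (bound 2)

(- 0)   [cost 2]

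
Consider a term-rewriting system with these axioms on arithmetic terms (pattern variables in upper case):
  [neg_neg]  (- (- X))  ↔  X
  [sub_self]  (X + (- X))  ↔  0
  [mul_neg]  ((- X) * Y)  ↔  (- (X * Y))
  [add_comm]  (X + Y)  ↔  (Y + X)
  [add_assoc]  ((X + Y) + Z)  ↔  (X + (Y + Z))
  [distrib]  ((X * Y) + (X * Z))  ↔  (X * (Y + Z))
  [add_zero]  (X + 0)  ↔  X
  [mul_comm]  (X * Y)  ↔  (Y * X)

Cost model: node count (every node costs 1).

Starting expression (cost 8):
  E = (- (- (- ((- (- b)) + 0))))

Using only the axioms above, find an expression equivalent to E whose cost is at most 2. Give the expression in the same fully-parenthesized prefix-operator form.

(- b)   [cost 2]

step 1: add_zero (→) rewrites ((- (- b)) + 0) into (- (- b)), now (- (- (- (- (- b)))))
step 2: neg_neg (→) rewrites (- (- b)) into b, now (- (- (- b)))
step 3: neg_neg (→) rewrites (- (- b)) into b, reaching cost 2 (bound 2)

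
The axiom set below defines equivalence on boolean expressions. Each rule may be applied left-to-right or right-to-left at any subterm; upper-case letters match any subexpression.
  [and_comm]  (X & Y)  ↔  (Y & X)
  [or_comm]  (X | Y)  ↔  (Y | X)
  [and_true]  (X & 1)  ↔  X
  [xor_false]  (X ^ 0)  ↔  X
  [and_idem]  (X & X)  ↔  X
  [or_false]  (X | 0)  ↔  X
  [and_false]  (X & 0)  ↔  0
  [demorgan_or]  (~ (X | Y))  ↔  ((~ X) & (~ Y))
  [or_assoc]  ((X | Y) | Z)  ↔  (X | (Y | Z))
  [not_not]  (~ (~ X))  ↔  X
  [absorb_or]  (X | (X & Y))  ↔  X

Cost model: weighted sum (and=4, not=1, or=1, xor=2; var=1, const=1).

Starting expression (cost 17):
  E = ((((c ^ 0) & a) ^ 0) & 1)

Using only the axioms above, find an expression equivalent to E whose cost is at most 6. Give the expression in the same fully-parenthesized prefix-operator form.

(c & a)   [cost 6]

step 1: xor_false (→) rewrites (((c ^ 0) & a) ^ 0) into ((c ^ 0) & a), now (((c ^ 0) & a) & 1)
step 2: and_true (→) rewrites (((c ^ 0) & a) & 1) into ((c ^ 0) & a)
step 3: xor_false (→) rewrites (c ^ 0) into c, reaching cost 6 (bound 6)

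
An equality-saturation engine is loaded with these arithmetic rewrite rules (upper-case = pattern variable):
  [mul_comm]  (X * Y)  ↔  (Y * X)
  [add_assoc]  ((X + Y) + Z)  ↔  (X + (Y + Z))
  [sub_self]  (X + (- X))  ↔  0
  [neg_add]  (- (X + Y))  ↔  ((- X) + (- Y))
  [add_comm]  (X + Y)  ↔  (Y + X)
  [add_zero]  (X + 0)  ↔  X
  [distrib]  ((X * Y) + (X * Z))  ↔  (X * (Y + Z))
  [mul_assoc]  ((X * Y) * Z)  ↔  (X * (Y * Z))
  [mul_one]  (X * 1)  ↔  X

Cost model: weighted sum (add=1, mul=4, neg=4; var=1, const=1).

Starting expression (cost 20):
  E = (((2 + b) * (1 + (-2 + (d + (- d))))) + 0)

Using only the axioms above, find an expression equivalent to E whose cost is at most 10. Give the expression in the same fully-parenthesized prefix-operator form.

(1) (((2 + b) * (1 + (-2 + (d + (- d))))) + 0)  =[add_zero →]=  ((2 + b) * (1 + (-2 + (d + (- d)))))
(2) (d + (- d))  =[sub_self →]=  0    ⊢ ((2 + b) * (1 + (-2 + 0)))
(3) (-2 + 0)  =[add_zero →]=  -2    ⊢ cost 10, within 10

((2 + b) * (1 + -2))   [cost 10]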